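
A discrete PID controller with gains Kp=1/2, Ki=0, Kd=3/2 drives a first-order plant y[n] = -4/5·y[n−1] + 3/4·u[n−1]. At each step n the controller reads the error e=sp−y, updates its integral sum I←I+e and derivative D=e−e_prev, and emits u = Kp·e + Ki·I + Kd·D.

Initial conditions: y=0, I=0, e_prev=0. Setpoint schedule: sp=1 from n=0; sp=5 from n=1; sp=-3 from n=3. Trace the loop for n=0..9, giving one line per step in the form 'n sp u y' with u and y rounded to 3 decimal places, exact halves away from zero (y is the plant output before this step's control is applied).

0 1 2.000 0.000
1 5 5.500 1.500
2 5 -1.100 2.925
3 -3 -2.783 -3.165
4 -3 -7.138 0.445
5 -3 10.587 -5.709
6 -3 -35.079 12.507
7 -3 89.891 -36.315
8 -3 -248.914 96.471
9 -3 670.930 -263.862

(exact arithmetic carried between steps; '≈' marks a value shown rounded to 6 d.p. or computed from one; I and e_prev carry over from the previous line; the table rounds u and y to 3 d.p., halves away from zero)
n=0: y=0, sp=1, e=sp−y=1; I=1, D=e−e_prev=1; u=1/2·1+0·1+3/2·1=2; next y=-4/5·0+3/4·2=1.5
n=1: y=1.5, sp=5, e=sp−y=3.5; I=4.5, D=e−e_prev=2.5; u=1/2·3.5+0·4.5+3/2·2.5=5.5; next y=-4/5·1.5+3/4·5.5=2.925
n=2: y=2.925, sp=5, e=sp−y=2.075; I=6.575, D=e−e_prev=-1.425; u=1/2·2.075+0·6.575+3/2·(-1.425)=-1.1; next y=-4/5·2.925+3/4·(-1.1)=-3.165
n=3: y=-3.165, sp=-3, e=sp−y=0.165; I=6.74, D=e−e_prev=-1.91; u=1/2·0.165+0·6.74+3/2·(-1.91)=-2.7825; next y=-4/5·(-3.165)+3/4·(-2.7825)=0.445125
n=4: y=0.445125, sp=-3, e=sp−y=-3.445125; I=3.294875, D=e−e_prev=-3.610125; u=1/2·(-3.445125)+0·3.294875+3/2·(-3.610125)=-7.13775; next y=-4/5·0.445125+3/4·(-7.13775)≈-5.709413
n=5: y≈-5.709413, sp=-3, e=sp−y≈2.709413; I≈6.004288, D=e−e_prev≈6.154538; u=1/2·2.709413+0·6.004288+3/2·6.154538≈10.586513; next y=-4/5·(-5.709413)+3/4·10.586513≈12.507414
n=6: y≈12.507414, sp=-3, e=sp−y≈-15.507414; I≈-9.503127, D=e−e_prev≈-18.216827; u=1/2·(-15.507414)+0·(-9.503127)+3/2·(-18.216827)≈-35.078948; next y=-4/5·12.507414+3/4·(-35.078948)≈-36.315142
n=7: y≈-36.315142, sp=-3, e=sp−y≈33.315142; I≈23.812015, D=e−e_prev≈48.822557; u=1/2·33.315142+0·23.812015+3/2·48.822557≈89.891406; next y=-4/5·(-36.315142)+3/4·89.891406≈96.470668
n=8: y≈96.470668, sp=-3, e=sp−y≈-99.470668; I≈-75.658653, D=e−e_prev≈-132.785810; u=1/2·(-99.470668)+0·(-75.658653)+3/2·(-132.785810)≈-248.914049; next y=-4/5·96.470668+3/4·(-248.914049)≈-263.862071
n=9: y≈-263.862071, sp=-3, e=sp−y≈260.862071; I≈185.203419, D=e−e_prev≈360.332739; u=1/2·260.862071+0·185.203419+3/2·360.332739≈670.930145; next y=-4/5·(-263.862071)+3/4·670.930145≈714.287266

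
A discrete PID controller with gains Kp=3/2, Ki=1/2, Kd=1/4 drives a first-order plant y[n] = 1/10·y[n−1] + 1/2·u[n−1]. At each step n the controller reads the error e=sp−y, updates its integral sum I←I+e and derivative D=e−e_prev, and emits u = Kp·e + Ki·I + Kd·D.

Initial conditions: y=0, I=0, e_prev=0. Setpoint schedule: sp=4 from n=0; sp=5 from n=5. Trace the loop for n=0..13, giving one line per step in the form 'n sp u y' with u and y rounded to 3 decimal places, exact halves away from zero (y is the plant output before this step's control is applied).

0 4 9.000 0.000
1 4 -0.125 4.500
2 4 10.003 0.388
3 4 0.312 5.040
4 4 10.811 0.660
5 5 2.811 5.471
6 5 11.445 1.952
7 5 3.167 5.918
8 5 12.120 2.175
9 5 3.367 6.278
10 5 12.678 2.311
11 5 3.448 6.570
12 5 13.153 2.381
13 5 3.440 6.815

(exact arithmetic carried between steps; '≈' marks a value shown rounded to 6 d.p. or computed from one; I and e_prev carry over from the previous line; the table rounds u and y to 3 d.p., halves away from zero)
n=0: y=0, sp=4, e=sp−y=4; I=4, D=e−e_prev=4; u=3/2·4+1/2·4+1/4·4=9; next y=1/10·0+1/2·9=4.5
n=1: y=4.5, sp=4, e=sp−y=-0.5; I=3.5, D=e−e_prev=-4.5; u=3/2·(-0.5)+1/2·3.5+1/4·(-4.5)=-0.125; next y=1/10·4.5+1/2·(-0.125)=0.3875
n=2: y=0.3875, sp=4, e=sp−y=3.6125; I=7.1125, D=e−e_prev=4.1125; u=3/2·3.6125+1/2·7.1125+1/4·4.1125=10.003125; next y=1/10·0.3875+1/2·10.003125≈5.040313
n=3: y≈5.040313, sp=4, e=sp−y≈-1.040313; I≈6.072188, D=e−e_prev≈-4.652813; u=3/2·(-1.040313)+1/2·6.072188+1/4·(-4.652813)≈0.312422; next y=1/10·5.040313+1/2·0.312422≈0.660242
n=4: y≈0.660242, sp=4, e=sp−y≈3.339758; I≈9.411945, D=e−e_prev≈4.380070; u=3/2·3.339758+1/2·9.411945+1/4·4.380070≈10.810627; next y=1/10·0.660242+1/2·10.810627≈5.471338
n=5: y≈5.471338, sp=5, e=sp−y≈-0.471338; I≈8.940608, D=e−e_prev≈-3.811096; u=3/2·(-0.471338)+1/2·8.940608+1/4·(-3.811096)≈2.810523; next y=1/10·5.471338+1/2·2.810523≈1.952395
n=6: y≈1.952395, sp=5, e=sp−y≈3.047605; I≈11.988212, D=e−e_prev≈3.518942; u=3/2·3.047605+1/2·11.988212+1/4·3.518942≈11.445248; next y=1/10·1.952395+1/2·11.445248≈5.917864
n=7: y≈5.917864, sp=5, e=sp−y≈-0.917864; I≈11.070348, D=e−e_prev≈-3.965468; u=3/2·(-0.917864)+1/2·11.070348+1/4·(-3.965468)≈3.167011; next y=1/10·5.917864+1/2·3.167011≈2.175292
n=8: y≈2.175292, sp=5, e=sp−y≈2.824708; I≈13.895056, D=e−e_prev≈3.742572; u=3/2·2.824708+1/2·13.895056+1/4·3.742572≈12.120233; next y=1/10·2.175292+1/2·12.120233≈6.277646
n=9: y≈6.277646, sp=5, e=sp−y≈-1.277646; I≈12.617411, D=e−e_prev≈-4.102354; u=3/2·(-1.277646)+1/2·12.617411+1/4·(-4.102354)≈3.366648; next y=1/10·6.277646+1/2·3.366648≈2.311089
n=10: y≈2.311089, sp=5, e=sp−y≈2.688911; I≈15.306322, D=e−e_prev≈3.966557; u=3/2·2.688911+1/2·15.306322+1/4·3.966557≈12.678167; next y=1/10·2.311089+1/2·12.678167≈6.570192
n=11: y≈6.570192, sp=5, e=sp−y≈-1.570192; I≈13.736129, D=e−e_prev≈-4.259104; u=3/2·(-1.570192)+1/2·13.736129+1/4·(-4.259104)≈3.448000; next y=1/10·6.570192+1/2·3.448000≈2.381019
n=12: y≈2.381019, sp=5, e=sp−y≈2.618981; I≈16.355110, D=e−e_prev≈4.189173; u=3/2·2.618981+1/2·16.355110+1/4·4.189173≈13.153319; next y=1/10·2.381019+1/2·13.153319≈6.814762
n=13: y≈6.814762, sp=5, e=sp−y≈-1.814762; I≈14.540349, D=e−e_prev≈-4.433742; u=3/2·(-1.814762)+1/2·14.540349+1/4·(-4.433742)≈3.439596; next y=1/10·6.814762+1/2·3.439596≈2.401274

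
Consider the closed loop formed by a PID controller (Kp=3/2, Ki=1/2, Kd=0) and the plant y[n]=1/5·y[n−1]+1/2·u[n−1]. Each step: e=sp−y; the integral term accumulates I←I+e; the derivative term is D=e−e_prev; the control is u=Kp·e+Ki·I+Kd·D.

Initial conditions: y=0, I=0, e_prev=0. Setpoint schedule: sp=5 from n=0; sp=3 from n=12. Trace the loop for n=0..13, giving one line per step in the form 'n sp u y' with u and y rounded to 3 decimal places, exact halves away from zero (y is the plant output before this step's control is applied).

0 5 10.000 0.000
1 5 2.500 5.000
2 5 8.000 2.250
3 5 4.975 4.450
4 5 7.395 3.378
5 5 6.215 4.373
6 5 7.310 3.982
7 5 6.880 4.452
8 5 7.397 4.331
9 5 7.264 4.564
10 5 7.521 4.545
11 5 7.499 4.669
12 3 3.636 4.683
13 3 6.652 2.755

(exact arithmetic carried between steps; '≈' marks a value shown rounded to 6 d.p. or computed from one; I and e_prev carry over from the previous line; the table rounds u and y to 3 d.p., halves away from zero)
n=0: y=0, sp=5, e=sp−y=5; I=5, D=e−e_prev=5; u=3/2·5+1/2·5+0·5=10; next y=1/5·0+1/2·10=5
n=1: y=5, sp=5, e=sp−y=0; I=5, D=e−e_prev=-5; u=3/2·0+1/2·5+0·(-5)=2.5; next y=1/5·5+1/2·2.5=2.25
n=2: y=2.25, sp=5, e=sp−y=2.75; I=7.75, D=e−e_prev=2.75; u=3/2·2.75+1/2·7.75+0·2.75=8; next y=1/5·2.25+1/2·8=4.45
n=3: y=4.45, sp=5, e=sp−y=0.55; I=8.3, D=e−e_prev=-2.2; u=3/2·0.55+1/2·8.3+0·(-2.2)=4.975; next y=1/5·4.45+1/2·4.975=3.3775
n=4: y=3.3775, sp=5, e=sp−y=1.6225; I=9.9225, D=e−e_prev=1.0725; u=3/2·1.6225+1/2·9.9225+0·1.0725=7.395; next y=1/5·3.3775+1/2·7.395=4.373
n=5: y=4.373, sp=5, e=sp−y=0.627; I=10.5495, D=e−e_prev=-0.9955; u=3/2·0.627+1/2·10.5495+0·(-0.9955)=6.21525; next y=1/5·4.373+1/2·6.21525=3.982225
n=6: y=3.982225, sp=5, e=sp−y=1.017775; I=11.567275, D=e−e_prev=0.390775; u=3/2·1.017775+1/2·11.567275+0·0.390775=7.3103; next y=1/5·3.982225+1/2·7.3103=4.451595
n=7: y=4.451595, sp=5, e=sp−y=0.548405; I=12.11568, D=e−e_prev=-0.46937; u=3/2·0.548405+1/2·12.11568+0·(-0.46937)≈6.880448; next y=1/5·4.451595+1/2·6.880448≈4.330543
n=8: y≈4.330543, sp=5, e=sp−y≈0.669457; I≈12.785137, D=e−e_prev≈0.121052; u=3/2·0.669457+1/2·12.785137+0·0.121052≈7.396755; next y=1/5·4.330543+1/2·7.396755≈4.564486
n=9: y≈4.564486, sp=5, e=sp−y≈0.435514; I≈13.220651, D=e−e_prev≈-0.233943; u=3/2·0.435514+1/2·13.220651+0·(-0.233943)≈7.263597; next y=1/5·4.564486+1/2·7.263597≈4.544696
n=10: y≈4.544696, sp=5, e=sp−y≈0.455304; I≈13.675956, D=e−e_prev≈0.019790; u=3/2·0.455304+1/2·13.675956+0·0.019790≈7.520934; next y=1/5·4.544696+1/2·7.520934≈4.669406
n=11: y≈4.669406, sp=5, e=sp−y≈0.330594; I≈14.006549, D=e−e_prev≈-0.124711; u=3/2·0.330594+1/2·14.006549+0·(-0.124711)≈7.499165; next y=1/5·4.669406+1/2·7.499165≈4.683464
n=12: y≈4.683464, sp=3, e=sp−y≈-1.683464; I≈12.323086, D=e−e_prev≈-2.014058; u=3/2·(-1.683464)+1/2·12.323086+0·(-2.014058)≈3.636347; next y=1/5·4.683464+1/2·3.636347≈2.754866
n=13: y≈2.754866, sp=3, e=sp−y≈0.245134; I≈12.568219, D=e−e_prev≈1.928598; u=3/2·0.245134+1/2·12.568219+0·1.928598≈6.651810; next y=1/5·2.754866+1/2·6.651810≈3.876878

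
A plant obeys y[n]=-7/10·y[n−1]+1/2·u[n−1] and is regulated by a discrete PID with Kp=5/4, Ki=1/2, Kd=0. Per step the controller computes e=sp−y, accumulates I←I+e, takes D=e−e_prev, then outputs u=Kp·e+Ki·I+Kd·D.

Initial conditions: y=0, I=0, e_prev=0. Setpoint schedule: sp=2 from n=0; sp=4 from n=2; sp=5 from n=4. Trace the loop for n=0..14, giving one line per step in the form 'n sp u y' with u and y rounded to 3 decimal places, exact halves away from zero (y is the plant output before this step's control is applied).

(exact arithmetic carried between steps; '≈' marks a value shown rounded to 6 d.p. or computed from one; I and e_prev carry over from the previous line; the table rounds u and y to 3 d.p., halves away from zero)
n=0: y=0, sp=2, e=sp−y=2; I=2, D=e−e_prev=2; u=5/4·2+1/2·2+0·2=3.5; next y=-7/10·0+1/2·3.5=1.75
n=1: y=1.75, sp=2, e=sp−y=0.25; I=2.25, D=e−e_prev=-1.75; u=5/4·0.25+1/2·2.25+0·(-1.75)=1.4375; next y=-7/10·1.75+1/2·1.4375=-0.50625
n=2: y=-0.50625, sp=4, e=sp−y=4.50625; I=6.75625, D=e−e_prev=4.25625; u=5/4·4.50625+1/2·6.75625+0·4.25625≈9.010938; next y=-7/10·(-0.50625)+1/2·9.010938≈4.859844
n=3: y≈4.859844, sp=4, e=sp−y≈-0.859844; I≈5.896406, D=e−e_prev≈-5.366094; u=5/4·(-0.859844)+1/2·5.896406+0·(-5.366094)≈1.873398; next y=-7/10·4.859844+1/2·1.873398≈-2.465191
n=4: y≈-2.465191, sp=5, e=sp−y≈7.465191; I≈13.361598, D=e−e_prev≈8.325035; u=5/4·7.465191+1/2·13.361598+0·8.325035≈16.012288; next y=-7/10·(-2.465191)+1/2·16.012288≈9.731778
n=5: y≈9.731778, sp=5, e=sp−y≈-4.731778; I≈8.629820, D=e−e_prev≈-12.196969; u=5/4·(-4.731778)+1/2·8.629820+0·(-12.196969)≈-1.599813; next y=-7/10·9.731778+1/2·(-1.599813)≈-7.612151
n=6: y≈-7.612151, sp=5, e=sp−y≈12.612151; I≈21.241971, D=e−e_prev≈17.343929; u=5/4·12.612151+1/2·21.241971+0·17.343929≈26.386174; next y=-7/10·(-7.612151)+1/2·26.386174≈18.521593
n=7: y≈18.521593, sp=5, e=sp−y≈-13.521593; I≈7.720378, D=e−e_prev≈-26.133744; u=5/4·(-13.521593)+1/2·7.720378+0·(-26.133744)≈-13.041802; next y=-7/10·18.521593+1/2·(-13.041802)≈-19.486016
n=8: y≈-19.486016, sp=5, e=sp−y≈24.486016; I≈32.206394, D=e−e_prev≈38.007609; u=5/4·24.486016+1/2·32.206394+0·38.007609≈46.710717; next y=-7/10·(-19.486016)+1/2·46.710717≈36.995569
n=9: y≈36.995569, sp=5, e=sp−y≈-31.995569; I≈0.210824, D=e−e_prev≈-56.481585; u=5/4·(-31.995569)+1/2·0.210824+0·(-56.481585)≈-39.889050; next y=-7/10·36.995569+1/2·(-39.889050)≈-45.841423
n=10: y≈-45.841423, sp=5, e=sp−y≈50.841423; I≈51.052248, D=e−e_prev≈82.836993; u=5/4·50.841423+1/2·51.052248+0·82.836993≈89.077903; next y=-7/10·(-45.841423)+1/2·89.077903≈76.627948
n=11: y≈76.627948, sp=5, e=sp−y≈-71.627948; I≈-20.575700, D=e−e_prev≈-122.469371; u=5/4·(-71.627948)+1/2·(-20.575700)+0·(-122.469371)≈-99.822785; next y=-7/10·76.627948+1/2·(-99.822785)≈-103.550956
n=12: y≈-103.550956, sp=5, e=sp−y≈108.550956; I≈87.975256, D=e−e_prev≈180.178904; u=5/4·108.550956+1/2·87.975256+0·180.178904≈179.676323; next y=-7/10·(-103.550956)+1/2·179.676323≈162.323831
n=13: y≈162.323831, sp=5, e=sp−y≈-157.323831; I≈-69.348575, D=e−e_prev≈-265.874787; u=5/4·(-157.323831)+1/2·(-69.348575)+0·(-265.874787)≈-231.329076; next y=-7/10·162.323831+1/2·(-231.329076)≈-229.291220
n=14: y≈-229.291220, sp=5, e=sp−y≈234.291220; I≈164.942645, D=e−e_prev≈391.615050; u=5/4·234.291220+1/2·164.942645+0·391.615050≈375.335347; next y=-7/10·(-229.291220)+1/2·375.335347≈348.171527

0 2 3.500 0.000
1 2 1.438 1.750
2 4 9.011 -0.506
3 4 1.873 4.860
4 5 16.012 -2.465
5 5 -1.600 9.732
6 5 26.386 -7.612
7 5 -13.042 18.522
8 5 46.711 -19.486
9 5 -39.889 36.996
10 5 89.078 -45.841
11 5 -99.823 76.628
12 5 179.676 -103.551
13 5 -231.329 162.324
14 5 375.335 -229.291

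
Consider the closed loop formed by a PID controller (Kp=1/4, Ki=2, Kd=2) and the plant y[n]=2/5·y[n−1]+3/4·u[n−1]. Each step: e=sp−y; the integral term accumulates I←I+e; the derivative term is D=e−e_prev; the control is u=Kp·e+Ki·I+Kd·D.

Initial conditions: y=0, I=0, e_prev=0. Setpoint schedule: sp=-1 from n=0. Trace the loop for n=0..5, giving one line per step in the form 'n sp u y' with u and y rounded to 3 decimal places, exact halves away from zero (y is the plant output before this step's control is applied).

0 -1 -4.250 0.000
1 -1 9.297 -3.188
2 -1 -30.465 5.698
3 -1 85.546 -20.570
4 -1 -252.981 55.932
5 -1 735.161 -167.363

(exact arithmetic carried between steps; '≈' marks a value shown rounded to 6 d.p. or computed from one; I and e_prev carry over from the previous line; the table rounds u and y to 3 d.p., halves away from zero)
n=0: y=0, sp=-1, e=sp−y=-1; I=-1, D=e−e_prev=-1; u=1/4·(-1)+2·(-1)+2·(-1)=-4.25; next y=2/5·0+3/4·(-4.25)=-3.1875
n=1: y=-3.1875, sp=-1, e=sp−y=2.1875; I=1.1875, D=e−e_prev=3.1875; u=1/4·2.1875+2·1.1875+2·3.1875=9.296875; next y=2/5·(-3.1875)+3/4·9.296875≈5.697656
n=2: y≈5.697656, sp=-1, e=sp−y≈-6.697656; I≈-5.510156, D=e−e_prev≈-8.885156; u=1/4·(-6.697656)+2·(-5.510156)+2·(-8.885156)≈-30.465039; next y=2/5·5.697656+3/4·(-30.465039)≈-20.569717
n=3: y≈-20.569717, sp=-1, e=sp−y≈19.569717; I≈14.059561, D=e−e_prev≈26.267373; u=1/4·19.569717+2·14.059561+2·26.267373≈85.546296; next y=2/5·(-20.569717)+3/4·85.546296≈55.931836
n=4: y≈55.931836, sp=-1, e=sp−y≈-56.931836; I≈-42.872275, D=e−e_prev≈-76.501552; u=1/4·(-56.931836)+2·(-42.872275)+2·(-76.501552)≈-252.980614; next y=2/5·55.931836+3/4·(-252.980614)≈-167.362726
n=5: y≈-167.362726, sp=-1, e=sp−y≈166.362726; I≈123.490451, D=e−e_prev≈223.294562; u=1/4·166.362726+2·123.490451+2·223.294562≈735.160707; next y=2/5·(-167.362726)+3/4·735.160707≈484.425440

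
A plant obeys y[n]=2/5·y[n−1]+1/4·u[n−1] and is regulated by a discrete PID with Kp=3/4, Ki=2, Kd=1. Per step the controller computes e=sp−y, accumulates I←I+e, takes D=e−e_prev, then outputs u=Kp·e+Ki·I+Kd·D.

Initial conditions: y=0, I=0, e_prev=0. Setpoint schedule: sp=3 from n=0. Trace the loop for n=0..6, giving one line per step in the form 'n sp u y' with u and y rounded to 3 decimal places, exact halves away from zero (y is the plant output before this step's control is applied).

(exact arithmetic carried between steps; '≈' marks a value shown rounded to 6 d.p. or computed from one; I and e_prev carry over from the previous line; the table rounds u and y to 3 d.p., halves away from zero)
n=0: y=0, sp=3, e=sp−y=3; I=3, D=e−e_prev=3; u=3/4·3+2·3+1·3=11.25; next y=2/5·0+1/4·11.25=2.8125
n=1: y=2.8125, sp=3, e=sp−y=0.1875; I=3.1875, D=e−e_prev=-2.8125; u=3/4·0.1875+2·3.1875+1·(-2.8125)=3.703125; next y=2/5·2.8125+1/4·3.703125≈2.050781
n=2: y≈2.050781, sp=3, e=sp−y≈0.949219; I≈4.136719, D=e−e_prev≈0.761719; u=3/4·0.949219+2·4.136719+1·0.761719≈9.747070; next y=2/5·2.050781+1/4·9.747070≈3.257080
n=3: y≈3.257080, sp=3, e=sp−y≈-0.257080; I≈3.879639, D=e−e_prev≈-1.206299; u=3/4·(-0.257080)+2·3.879639+1·(-1.206299)≈6.360168; next y=2/5·3.257080+1/4·6.360168≈2.892874
n=4: y≈2.892874, sp=3, e=sp−y≈0.107126; I≈3.986765, D=e−e_prev≈0.364206; u=3/4·0.107126+2·3.986765+1·0.364206≈8.418079; next y=2/5·2.892874+1/4·8.418079≈3.261670
n=5: y≈3.261670, sp=3, e=sp−y≈-0.261670; I≈3.725095, D=e−e_prev≈-0.368795; u=3/4·(-0.261670)+2·3.725095+1·(-0.368795)≈6.885143; next y=2/5·3.261670+1/4·6.885143≈3.025953
n=6: y≈3.025953, sp=3, e=sp−y≈-0.025953; I≈3.699142, D=e−e_prev≈0.235716; u=3/4·(-0.025953)+2·3.699142+1·0.235716≈7.614534; next y=2/5·3.025953+1/4·7.614534≈3.114015

0 3 11.250 0.000
1 3 3.703 2.813
2 3 9.747 2.051
3 3 6.360 3.257
4 3 8.418 2.893
5 3 6.885 3.262
6 3 7.615 3.026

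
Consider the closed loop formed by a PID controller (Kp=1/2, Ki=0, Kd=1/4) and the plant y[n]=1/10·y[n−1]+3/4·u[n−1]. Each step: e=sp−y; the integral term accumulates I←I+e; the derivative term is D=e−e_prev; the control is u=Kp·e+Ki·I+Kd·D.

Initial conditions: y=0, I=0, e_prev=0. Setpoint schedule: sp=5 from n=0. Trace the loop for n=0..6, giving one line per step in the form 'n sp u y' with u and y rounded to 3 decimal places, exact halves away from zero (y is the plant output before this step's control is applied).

0 5 3.750 0.000
1 5 0.391 2.813
2 5 2.772 0.574
3 5 1.041 2.137
4 5 2.288 0.994
5 5 1.387 1.816
6 5 2.038 1.222

(exact arithmetic carried between steps; '≈' marks a value shown rounded to 6 d.p. or computed from one; I and e_prev carry over from the previous line; the table rounds u and y to 3 d.p., halves away from zero)
n=0: y=0, sp=5, e=sp−y=5; I=5, D=e−e_prev=5; u=1/2·5+0·5+1/4·5=3.75; next y=1/10·0+3/4·3.75=2.8125
n=1: y=2.8125, sp=5, e=sp−y=2.1875; I=7.1875, D=e−e_prev=-2.8125; u=1/2·2.1875+0·7.1875+1/4·(-2.8125)=0.390625; next y=1/10·2.8125+3/4·0.390625≈0.574219
n=2: y≈0.574219, sp=5, e=sp−y≈4.425781; I≈11.613281, D=e−e_prev≈2.238281; u=1/2·4.425781+0·11.613281+1/4·2.238281≈2.772461; next y=1/10·0.574219+3/4·2.772461≈2.136768
n=3: y≈2.136768, sp=5, e=sp−y≈2.863232; I≈14.476514, D=e−e_prev≈-1.562549; u=1/2·2.863232+0·14.476514+1/4·(-1.562549)≈1.040979; next y=1/10·2.136768+3/4·1.040979≈0.994411
n=4: y≈0.994411, sp=5, e=sp−y≈4.005589; I≈18.482103, D=e−e_prev≈1.142357; u=1/2·4.005589+0·18.482103+1/4·1.142357≈2.288384; next y=1/10·0.994411+3/4·2.288384≈1.815729
n=5: y≈1.815729, sp=5, e=sp−y≈3.184271; I≈21.666374, D=e−e_prev≈-0.821318; u=1/2·3.184271+0·21.666374+1/4·(-0.821318)≈1.386806; next y=1/10·1.815729+3/4·1.386806≈1.221677
n=6: y≈1.221677, sp=5, e=sp−y≈3.778323; I≈25.444696, D=e−e_prev≈0.594051; u=1/2·3.778323+0·25.444696+1/4·0.594051≈2.037674; next y=1/10·1.221677+3/4·2.037674≈1.650423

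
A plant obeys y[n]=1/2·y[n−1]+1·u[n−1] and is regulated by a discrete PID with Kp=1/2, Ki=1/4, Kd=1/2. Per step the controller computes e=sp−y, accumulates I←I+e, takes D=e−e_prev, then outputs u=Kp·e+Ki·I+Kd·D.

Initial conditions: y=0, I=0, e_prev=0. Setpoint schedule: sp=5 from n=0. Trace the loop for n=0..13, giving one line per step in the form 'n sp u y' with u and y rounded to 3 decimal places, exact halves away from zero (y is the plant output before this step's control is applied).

(exact arithmetic carried between steps; '≈' marks a value shown rounded to 6 d.p. or computed from one; I and e_prev carry over from the previous line; the table rounds u and y to 3 d.p., halves away from zero)
n=0: y=0, sp=5, e=sp−y=5; I=5, D=e−e_prev=5; u=1/2·5+1/4·5+1/2·5=6.25; next y=1/2·0+1·6.25=6.25
n=1: y=6.25, sp=5, e=sp−y=-1.25; I=3.75, D=e−e_prev=-6.25; u=1/2·(-1.25)+1/4·3.75+1/2·(-6.25)=-2.8125; next y=1/2·6.25+1·(-2.8125)=0.3125
n=2: y=0.3125, sp=5, e=sp−y=4.6875; I=8.4375, D=e−e_prev=5.9375; u=1/2·4.6875+1/4·8.4375+1/2·5.9375=7.421875; next y=1/2·0.3125+1·7.421875=7.578125
n=3: y=7.578125, sp=5, e=sp−y=-2.578125; I=5.859375, D=e−e_prev=-7.265625; u=1/2·(-2.578125)+1/4·5.859375+1/2·(-7.265625)≈-3.457031; next y=1/2·7.578125+1·(-3.457031)≈0.332031
n=4: y≈0.332031, sp=5, e=sp−y≈4.667969; I≈10.527344, D=e−e_prev≈7.246094; u=1/2·4.667969+1/4·10.527344+1/2·7.246094≈8.588867; next y=1/2·0.332031+1·8.588867≈8.754883
n=5: y≈8.754883, sp=5, e=sp−y≈-3.754883; I≈6.772461, D=e−e_prev≈-8.422852; u=1/2·(-3.754883)+1/4·6.772461+1/2·(-8.422852)≈-4.395752; next y=1/2·8.754883+1·(-4.395752)≈-0.018311
n=6: y≈-0.018311, sp=5, e=sp−y≈5.018311; I≈11.790771, D=e−e_prev≈8.773193; u=1/2·5.018311+1/4·11.790771+1/2·8.773193≈9.843445; next y=1/2·(-0.018311)+1·9.843445≈9.834290
n=7: y≈9.834290, sp=5, e=sp−y≈-4.834290; I≈6.956482, D=e−e_prev≈-9.852600; u=1/2·(-4.834290)+1/4·6.956482+1/2·(-9.852600)≈-5.604324; next y=1/2·9.834290+1·(-5.604324)≈-0.687180
n=8: y≈-0.687180, sp=5, e=sp−y≈5.687180; I≈12.643661, D=e−e_prev≈10.521469; u=1/2·5.687180+1/4·12.643661+1/2·10.521469≈11.265240; next y=1/2·(-0.687180)+1·11.265240≈10.921650
n=9: y≈10.921650, sp=5, e=sp−y≈-5.921650; I≈6.722012, D=e−e_prev≈-11.608829; u=1/2·(-5.921650)+1/4·6.722012+1/2·(-11.608829)≈-7.084737; next y=1/2·10.921650+1·(-7.084737)≈-1.623912
n=10: y≈-1.623912, sp=5, e=sp−y≈6.623912; I≈13.345923, D=e−e_prev≈12.545562; u=1/2·6.623912+1/4·13.345923+1/2·12.545562≈12.921218; next y=1/2·(-1.623912)+1·12.921218≈12.109262
n=11: y≈12.109262, sp=5, e=sp−y≈-7.109262; I≈6.236662, D=e−e_prev≈-13.733174; u=1/2·(-7.109262)+1/4·6.236662+1/2·(-13.733174)≈-8.862052; next y=1/2·12.109262+1·(-8.862052)≈-2.807421
n=12: y≈-2.807421, sp=5, e=sp−y≈7.807421; I≈14.044083, D=e−e_prev≈14.916683; u=1/2·7.807421+1/4·14.044083+1/2·14.916683≈14.873073; next y=1/2·(-2.807421)+1·14.873073≈13.469362
n=13: y≈13.469362, sp=5, e=sp−y≈-8.469362; I≈5.574721, D=e−e_prev≈-16.276784; u=1/2·(-8.469362)+1/4·5.574721+1/2·(-16.276784)≈-10.979393; next y=1/2·13.469362+1·(-10.979393)≈-4.244712

0 5 6.250 0.000
1 5 -2.813 6.250
2 5 7.422 0.313
3 5 -3.457 7.578
4 5 8.589 0.332
5 5 -4.396 8.755
6 5 9.843 -0.018
7 5 -5.604 9.834
8 5 11.265 -0.687
9 5 -7.085 10.922
10 5 12.921 -1.624
11 5 -8.862 12.109
12 5 14.873 -2.807
13 5 -10.979 13.469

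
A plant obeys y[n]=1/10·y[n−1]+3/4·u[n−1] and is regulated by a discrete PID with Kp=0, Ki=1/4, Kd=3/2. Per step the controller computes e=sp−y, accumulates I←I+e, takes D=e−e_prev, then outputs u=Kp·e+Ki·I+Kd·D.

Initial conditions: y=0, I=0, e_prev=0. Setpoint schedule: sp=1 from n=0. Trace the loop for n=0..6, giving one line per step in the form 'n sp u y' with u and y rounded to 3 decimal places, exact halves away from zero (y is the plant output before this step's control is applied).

(exact arithmetic carried between steps; '≈' marks a value shown rounded to 6 d.p. or computed from one; I and e_prev carry over from the previous line; the table rounds u and y to 3 d.p., halves away from zero)
n=0: y=0, sp=1, e=sp−y=1; I=1, D=e−e_prev=1; u=0·1+1/4·1+3/2·1=1.75; next y=1/10·0+3/4·1.75=1.3125
n=1: y=1.3125, sp=1, e=sp−y=-0.3125; I=0.6875, D=e−e_prev=-1.3125; u=0·(-0.3125)+1/4·0.6875+3/2·(-1.3125)=-1.796875; next y=1/10·1.3125+3/4·(-1.796875)≈-1.216406
n=2: y≈-1.216406, sp=1, e=sp−y≈2.216406; I≈2.903906, D=e−e_prev≈2.528906; u=0·2.216406+1/4·2.903906+3/2·2.528906≈4.519336; next y=1/10·(-1.216406)+3/4·4.519336≈3.267861
n=3: y≈3.267861, sp=1, e=sp−y≈-2.267861; I≈0.636045, D=e−e_prev≈-4.484268; u=0·(-2.267861)+1/4·0.636045+3/2·(-4.484268)≈-6.567390; next y=1/10·3.267861+3/4·(-6.567390)≈-4.598756
n=4: y≈-4.598756, sp=1, e=sp−y≈5.598756; I≈6.234801, D=e−e_prev≈7.866618; u=0·5.598756+1/4·6.234801+3/2·7.866618≈13.358627; next y=1/10·(-4.598756)+3/4·13.358627≈9.559095
n=5: y≈9.559095, sp=1, e=sp−y≈-8.559095; I≈-2.324293, D=e−e_prev≈-14.157851; u=0·(-8.559095)+1/4·(-2.324293)+3/2·(-14.157851)≈-21.817850; next y=1/10·9.559095+3/4·(-21.817850)≈-15.407478
n=6: y≈-15.407478, sp=1, e=sp−y≈16.407478; I≈14.083185, D=e−e_prev≈24.966573; u=0·16.407478+1/4·14.083185+3/2·24.966573≈40.970655; next y=1/10·(-15.407478)+3/4·40.970655≈29.187244

0 1 1.750 0.000
1 1 -1.797 1.313
2 1 4.519 -1.216
3 1 -6.567 3.268
4 1 13.359 -4.599
5 1 -21.818 9.559
6 1 40.971 -15.407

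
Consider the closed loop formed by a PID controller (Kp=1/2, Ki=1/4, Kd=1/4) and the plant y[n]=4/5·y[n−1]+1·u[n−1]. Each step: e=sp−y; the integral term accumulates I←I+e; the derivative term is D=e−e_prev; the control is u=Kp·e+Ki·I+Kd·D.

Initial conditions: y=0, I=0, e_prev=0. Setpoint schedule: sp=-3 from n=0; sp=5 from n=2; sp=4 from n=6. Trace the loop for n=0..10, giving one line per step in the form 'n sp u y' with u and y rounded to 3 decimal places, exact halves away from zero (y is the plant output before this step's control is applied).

0 -3 -3.000 0.000
1 -3 0.000 -3.000
2 5 6.650 -2.400
3 5 -0.480 4.730
4 5 2.796 3.304
5 5 0.728 5.439
6 4 0.512 5.080
7 4 0.906 4.576
8 4 0.645 4.567
9 4 0.769 4.298
10 4 0.718 4.208

(exact arithmetic carried between steps; '≈' marks a value shown rounded to 6 d.p. or computed from one; I and e_prev carry over from the previous line; the table rounds u and y to 3 d.p., halves away from zero)
n=0: y=0, sp=-3, e=sp−y=-3; I=-3, D=e−e_prev=-3; u=1/2·(-3)+1/4·(-3)+1/4·(-3)=-3; next y=4/5·0+1·(-3)=-3
n=1: y=-3, sp=-3, e=sp−y=0; I=-3, D=e−e_prev=3; u=1/2·0+1/4·(-3)+1/4·3=0; next y=4/5·(-3)+1·0=-2.4
n=2: y=-2.4, sp=5, e=sp−y=7.4; I=4.4, D=e−e_prev=7.4; u=1/2·7.4+1/4·4.4+1/4·7.4=6.65; next y=4/5·(-2.4)+1·6.65=4.73
n=3: y=4.73, sp=5, e=sp−y=0.27; I=4.67, D=e−e_prev=-7.13; u=1/2·0.27+1/4·4.67+1/4·(-7.13)=-0.48; next y=4/5·4.73+1·(-0.48)=3.304
n=4: y=3.304, sp=5, e=sp−y=1.696; I=6.366, D=e−e_prev=1.426; u=1/2·1.696+1/4·6.366+1/4·1.426=2.796; next y=4/5·3.304+1·2.796=5.4392
n=5: y=5.4392, sp=5, e=sp−y=-0.4392; I=5.9268, D=e−e_prev=-2.1352; u=1/2·(-0.4392)+1/4·5.9268+1/4·(-2.1352)=0.7283; next y=4/5·5.4392+1·0.7283=5.07966
n=6: y=5.07966, sp=4, e=sp−y=-1.07966; I=4.84714, D=e−e_prev=-0.64046; u=1/2·(-1.07966)+1/4·4.84714+1/4·(-0.64046)=0.51184; next y=4/5·5.07966+1·0.51184=4.575568
n=7: y=4.575568, sp=4, e=sp−y=-0.575568; I=4.271572, D=e−e_prev=0.504092; u=1/2·(-0.575568)+1/4·4.271572+1/4·0.504092=0.906132; next y=4/5·4.575568+1·0.906132≈4.566586
n=8: y≈4.566586, sp=4, e=sp−y≈-0.566586; I≈3.704986, D=e−e_prev≈0.008982; u=1/2·(-0.566586)+1/4·3.704986+1/4·0.008982≈0.645199; next y=4/5·4.566586+1·0.645199≈4.298468
n=9: y≈4.298468, sp=4, e=sp−y≈-0.298468; I≈3.406518, D=e−e_prev≈0.268119; u=1/2·(-0.298468)+1/4·3.406518+1/4·0.268119≈0.769425; next y=4/5·4.298468+1·0.769425≈4.208199
n=10: y≈4.208199, sp=4, e=sp−y≈-0.208199; I≈3.198318, D=e−e_prev≈0.090268; u=1/2·(-0.208199)+1/4·3.198318+1/4·0.090268≈0.718047; next y=4/5·4.208199+1·0.718047≈4.084607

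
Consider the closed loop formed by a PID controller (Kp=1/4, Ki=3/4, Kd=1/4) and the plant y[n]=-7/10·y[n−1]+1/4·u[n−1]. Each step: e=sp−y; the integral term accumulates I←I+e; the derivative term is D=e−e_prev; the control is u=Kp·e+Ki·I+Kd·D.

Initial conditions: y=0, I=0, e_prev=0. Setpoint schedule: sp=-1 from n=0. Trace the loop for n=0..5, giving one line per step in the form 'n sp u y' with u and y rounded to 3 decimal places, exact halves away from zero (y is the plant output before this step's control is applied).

(exact arithmetic carried between steps; '≈' marks a value shown rounded to 6 d.p. or computed from one; I and e_prev carry over from the previous line; the table rounds u and y to 3 d.p., halves away from zero)
n=0: y=0, sp=-1, e=sp−y=-1; I=-1, D=e−e_prev=-1; u=1/4·(-1)+3/4·(-1)+1/4·(-1)=-1.25; next y=-7/10·0+1/4·(-1.25)=-0.3125
n=1: y=-0.3125, sp=-1, e=sp−y=-0.6875; I=-1.6875, D=e−e_prev=0.3125; u=1/4·(-0.6875)+3/4·(-1.6875)+1/4·0.3125=-1.359375; next y=-7/10·(-0.3125)+1/4·(-1.359375)≈-0.121094
n=2: y≈-0.121094, sp=-1, e=sp−y≈-0.878906; I≈-2.566406, D=e−e_prev≈-0.191406; u=1/4·(-0.878906)+3/4·(-2.566406)+1/4·(-0.191406)≈-2.192383; next y=-7/10·(-0.121094)+1/4·(-2.192383)≈-0.463330
n=3: y≈-0.463330, sp=-1, e=sp−y≈-0.536670; I≈-3.103076, D=e−e_prev≈0.342236; u=1/4·(-0.536670)+3/4·(-3.103076)+1/4·0.342236≈-2.375916; next y=-7/10·(-0.463330)+1/4·(-2.375916)≈-0.269648
n=4: y≈-0.269648, sp=-1, e=sp−y≈-0.730352; I≈-3.833428, D=e−e_prev≈-0.193682; u=1/4·(-0.730352)+3/4·(-3.833428)+1/4·(-0.193682)≈-3.106080; next y=-7/10·(-0.269648)+1/4·(-3.106080)≈-0.587766
n=5: y≈-0.587766, sp=-1, e=sp−y≈-0.412234; I≈-4.245662, D=e−e_prev≈0.318119; u=1/4·(-0.412234)+3/4·(-4.245662)+1/4·0.318119≈-3.207775; next y=-7/10·(-0.587766)+1/4·(-3.207775)≈-0.390507

0 -1 -1.250 0.000
1 -1 -1.359 -0.313
2 -1 -2.192 -0.121
3 -1 -2.376 -0.463
4 -1 -3.106 -0.270
5 -1 -3.208 -0.588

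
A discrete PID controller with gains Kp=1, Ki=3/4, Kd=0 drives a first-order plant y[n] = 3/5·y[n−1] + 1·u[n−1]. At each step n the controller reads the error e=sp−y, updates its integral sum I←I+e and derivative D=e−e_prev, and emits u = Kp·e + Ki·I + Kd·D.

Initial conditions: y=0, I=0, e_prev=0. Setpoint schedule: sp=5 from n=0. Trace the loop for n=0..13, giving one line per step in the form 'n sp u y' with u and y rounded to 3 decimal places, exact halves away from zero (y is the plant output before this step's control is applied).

(exact arithmetic carried between steps; '≈' marks a value shown rounded to 6 d.p. or computed from one; I and e_prev carry over from the previous line; the table rounds u and y to 3 d.p., halves away from zero)
n=0: y=0, sp=5, e=sp−y=5; I=5, D=e−e_prev=5; u=1·5+3/4·5+0·5=8.75; next y=3/5·0+1·8.75=8.75
n=1: y=8.75, sp=5, e=sp−y=-3.75; I=1.25, D=e−e_prev=-8.75; u=1·(-3.75)+3/4·1.25+0·(-8.75)=-2.8125; next y=3/5·8.75+1·(-2.8125)=2.4375
n=2: y=2.4375, sp=5, e=sp−y=2.5625; I=3.8125, D=e−e_prev=6.3125; u=1·2.5625+3/4·3.8125+0·6.3125=5.421875; next y=3/5·2.4375+1·5.421875=6.884375
n=3: y=6.884375, sp=5, e=sp−y=-1.884375; I=1.928125, D=e−e_prev=-4.446875; u=1·(-1.884375)+3/4·1.928125+0·(-4.446875)≈-0.438281; next y=3/5·6.884375+1·(-0.438281)≈3.692344
n=4: y≈3.692344, sp=5, e=sp−y≈1.307656; I≈3.235781, D=e−e_prev≈3.192031; u=1·1.307656+3/4·3.235781+0·3.192031≈3.734492; next y=3/5·3.692344+1·3.734492≈5.949898
n=5: y≈5.949898, sp=5, e=sp−y≈-0.949898; I≈2.285883, D=e−e_prev≈-2.257555; u=1·(-0.949898)+3/4·2.285883+0·(-2.257555)≈0.764514; next y=3/5·5.949898+1·0.764514≈4.334453
n=6: y≈4.334453, sp=5, e=sp−y≈0.665547; I≈2.951430, D=e−e_prev≈1.615446; u=1·0.665547+3/4·2.951430+0·1.615446≈2.879120; next y=3/5·4.334453+1·2.879120≈5.479791
n=7: y≈5.479791, sp=5, e=sp−y≈-0.479791; I≈2.471639, D=e−e_prev≈-1.145339; u=1·(-0.479791)+3/4·2.471639+0·(-1.145339)≈1.373937; next y=3/5·5.479791+1·1.373937≈4.661812
n=8: y≈4.661812, sp=5, e=sp−y≈0.338188; I≈2.809826, D=e−e_prev≈0.817979; u=1·0.338188+3/4·2.809826+0·0.817979≈2.445557; next y=3/5·4.661812+1·2.445557≈5.242645
n=9: y≈5.242645, sp=5, e=sp−y≈-0.242645; I≈2.567182, D=e−e_prev≈-0.580832; u=1·(-0.242645)+3/4·2.567182+0·(-0.580832)≈1.682741; next y=3/5·5.242645+1·1.682741≈4.828328
n=10: y≈4.828328, sp=5, e=sp−y≈0.171672; I≈2.738853, D=e−e_prev≈0.414316; u=1·0.171672+3/4·2.738853+0·0.414316≈2.225812; next y=3/5·4.828328+1·2.225812≈5.122809
n=11: y≈5.122809, sp=5, e=sp−y≈-0.122809; I≈2.616045, D=e−e_prev≈-0.294480; u=1·(-0.122809)+3/4·2.616045+0·(-0.294480)≈1.839225; next y=3/5·5.122809+1·1.839225≈4.912910
n=12: y≈4.912910, sp=5, e=sp−y≈0.087090; I≈2.703135, D=e−e_prev≈0.209899; u=1·0.087090+3/4·2.703135+0·0.209899≈2.114441; next y=3/5·4.912910+1·2.114441≈5.062187
n=13: y≈5.062187, sp=5, e=sp−y≈-0.062187; I≈2.640948, D=e−e_prev≈-0.149277; u=1·(-0.062187)+3/4·2.640948+0·(-0.149277)≈1.918524; next y=3/5·5.062187+1·1.918524≈4.955836

0 5 8.750 0.000
1 5 -2.813 8.750
2 5 5.422 2.438
3 5 -0.438 6.884
4 5 3.734 3.692
5 5 0.765 5.950
6 5 2.879 4.334
7 5 1.374 5.480
8 5 2.446 4.662
9 5 1.683 5.243
10 5 2.226 4.828
11 5 1.839 5.123
12 5 2.114 4.913
13 5 1.919 5.062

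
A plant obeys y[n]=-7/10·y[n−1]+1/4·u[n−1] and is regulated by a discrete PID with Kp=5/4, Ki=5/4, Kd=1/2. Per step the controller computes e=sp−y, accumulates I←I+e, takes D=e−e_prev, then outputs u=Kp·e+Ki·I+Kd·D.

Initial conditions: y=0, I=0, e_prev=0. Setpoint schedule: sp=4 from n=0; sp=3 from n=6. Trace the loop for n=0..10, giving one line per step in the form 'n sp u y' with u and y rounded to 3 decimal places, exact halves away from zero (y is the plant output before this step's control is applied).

0 4 12.000 0.000
1 4 6.000 3.000
2 4 19.550 -0.600
3 4 5.778 5.308
4 4 29.832 -2.271
5 4 -0.074 9.048
6 3 42.474 -6.352
7 3 -17.286 15.065
8 3 68.136 -14.867
9 3 -51.419 27.441
10 3 117.696 -32.063

(exact arithmetic carried between steps; '≈' marks a value shown rounded to 6 d.p. or computed from one; I and e_prev carry over from the previous line; the table rounds u and y to 3 d.p., halves away from zero)
n=0: y=0, sp=4, e=sp−y=4; I=4, D=e−e_prev=4; u=5/4·4+5/4·4+1/2·4=12; next y=-7/10·0+1/4·12=3
n=1: y=3, sp=4, e=sp−y=1; I=5, D=e−e_prev=-3; u=5/4·1+5/4·5+1/2·(-3)=6; next y=-7/10·3+1/4·6=-0.6
n=2: y=-0.6, sp=4, e=sp−y=4.6; I=9.6, D=e−e_prev=3.6; u=5/4·4.6+5/4·9.6+1/2·3.6=19.55; next y=-7/10·(-0.6)+1/4·19.55=5.3075
n=3: y=5.3075, sp=4, e=sp−y=-1.3075; I=8.2925, D=e−e_prev=-5.9075; u=5/4·(-1.3075)+5/4·8.2925+1/2·(-5.9075)=5.7775; next y=-7/10·5.3075+1/4·5.7775=-2.270875
n=4: y=-2.270875, sp=4, e=sp−y=6.270875; I=14.563375, D=e−e_prev=7.578375; u=5/4·6.270875+5/4·14.563375+1/2·7.578375=29.832; next y=-7/10·(-2.270875)+1/4·29.832≈9.047613
n=5: y≈9.047613, sp=4, e=sp−y≈-5.047613; I≈9.515763, D=e−e_prev≈-11.318488; u=5/4·(-5.047613)+5/4·9.515763+1/2·(-11.318488)≈-0.074056; next y=-7/10·9.047613+1/4·(-0.074056)≈-6.351843
n=6: y≈-6.351843, sp=3, e=sp−y≈9.351843; I≈18.867605, D=e−e_prev≈14.399455; u=5/4·9.351843+5/4·18.867605+1/2·14.399455≈42.474038; next y=-7/10·(-6.351843)+1/4·42.474038≈15.064799
n=7: y≈15.064799, sp=3, e=sp−y≈-12.064799; I≈6.802806, D=e−e_prev≈-21.416642; u=5/4·(-12.064799)+5/4·6.802806+1/2·(-21.416642)≈-17.285813; next y=-7/10·15.064799+1/4·(-17.285813)≈-14.866813
n=8: y≈-14.866813, sp=3, e=sp−y≈17.866813; I≈24.669619, D=e−e_prev≈29.931612; u=5/4·17.866813+5/4·24.669619+1/2·29.931612≈68.136346; next y=-7/10·(-14.866813)+1/4·68.136346≈27.440855
n=9: y≈27.440855, sp=3, e=sp−y≈-24.440855; I≈0.228763, D=e−e_prev≈-42.307668; u=5/4·(-24.440855)+5/4·0.228763+1/2·(-42.307668)≈-51.418949; next y=-7/10·27.440855+1/4·(-51.418949)≈-32.063336
n=10: y≈-32.063336, sp=3, e=sp−y≈35.063336; I≈35.292099, D=e−e_prev≈59.504191; u=5/4·35.063336+5/4·35.292099+1/2·59.504191≈117.696390; next y=-7/10·(-32.063336)+1/4·117.696390≈51.868433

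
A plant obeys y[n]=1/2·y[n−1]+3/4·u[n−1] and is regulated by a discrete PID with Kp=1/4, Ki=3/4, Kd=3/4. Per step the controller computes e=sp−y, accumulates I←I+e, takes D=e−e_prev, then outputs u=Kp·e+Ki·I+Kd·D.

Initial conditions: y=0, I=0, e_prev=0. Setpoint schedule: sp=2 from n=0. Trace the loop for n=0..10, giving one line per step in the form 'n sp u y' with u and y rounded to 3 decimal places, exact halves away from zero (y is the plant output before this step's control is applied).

0 2 3.500 0.000
1 2 -1.094 2.625
2 2 4.139 0.492
3 2 -1.331 3.350
4 2 4.478 0.676
5 2 -1.820 3.697
6 2 4.796 0.483
7 2 -2.349 3.839
8 2 5.230 0.158
9 2 -2.875 4.002
10 2 5.782 -0.156

(exact arithmetic carried between steps; '≈' marks a value shown rounded to 6 d.p. or computed from one; I and e_prev carry over from the previous line; the table rounds u and y to 3 d.p., halves away from zero)
n=0: y=0, sp=2, e=sp−y=2; I=2, D=e−e_prev=2; u=1/4·2+3/4·2+3/4·2=3.5; next y=1/2·0+3/4·3.5=2.625
n=1: y=2.625, sp=2, e=sp−y=-0.625; I=1.375, D=e−e_prev=-2.625; u=1/4·(-0.625)+3/4·1.375+3/4·(-2.625)=-1.09375; next y=1/2·2.625+3/4·(-1.09375)≈0.492188
n=2: y≈0.492188, sp=2, e=sp−y≈1.507813; I≈2.882813, D=e−e_prev≈2.132813; u=1/4·1.507813+3/4·2.882813+3/4·2.132813≈4.138672; next y=1/2·0.492188+3/4·4.138672≈3.350098
n=3: y≈3.350098, sp=2, e=sp−y≈-1.350098; I≈1.532715, D=e−e_prev≈-2.857910; u=1/4·(-1.350098)+3/4·1.532715+3/4·(-2.857910)≈-1.331421; next y=1/2·3.350098+3/4·(-1.331421)≈0.676483
n=4: y≈0.676483, sp=2, e=sp−y≈1.323517; I≈2.856232, D=e−e_prev≈2.673615; u=1/4·1.323517+3/4·2.856232+3/4·2.673615≈4.478264; next y=1/2·0.676483+3/4·4.478264≈3.696939
n=5: y≈3.696939, sp=2, e=sp−y≈-1.696939; I≈1.159292, D=e−e_prev≈-3.020456; u=1/4·(-1.696939)+3/4·1.159292+3/4·(-3.020456)≈-1.820108; next y=1/2·3.696939+3/4·(-1.820108)≈0.483389
n=6: y≈0.483389, sp=2, e=sp−y≈1.516611; I≈2.675903, D=e−e_prev≈3.213551; u=1/4·1.516611+3/4·2.675903+3/4·3.213551≈4.796243; next y=1/2·0.483389+3/4·4.796243≈3.838877
n=7: y≈3.838877, sp=2, e=sp−y≈-1.838877; I≈0.837026, D=e−e_prev≈-3.355488; u=1/4·(-1.838877)+3/4·0.837026+3/4·(-3.355488)≈-2.348565; next y=1/2·3.838877+3/4·(-2.348565)≈0.158014
n=8: y≈0.158014, sp=2, e=sp−y≈1.841986; I≈2.679012, D=e−e_prev≈3.680863; u=1/4·1.841986+3/4·2.679012+3/4·3.680863≈5.230402; next y=1/2·0.158014+3/4·5.230402≈4.001809
n=9: y≈4.001809, sp=2, e=sp−y≈-2.001809; I≈0.677203, D=e−e_prev≈-3.843795; u=1/4·(-2.001809)+3/4·0.677203+3/4·(-3.843795)≈-2.875396; next y=1/2·4.001809+3/4·(-2.875396)≈-0.155642
n=10: y≈-0.155642, sp=2, e=sp−y≈2.155642; I≈2.832846, D=e−e_prev≈4.157451; u=1/4·2.155642+3/4·2.832846+3/4·4.157451≈5.781633; next y=1/2·(-0.155642)+3/4·5.781633≈4.258404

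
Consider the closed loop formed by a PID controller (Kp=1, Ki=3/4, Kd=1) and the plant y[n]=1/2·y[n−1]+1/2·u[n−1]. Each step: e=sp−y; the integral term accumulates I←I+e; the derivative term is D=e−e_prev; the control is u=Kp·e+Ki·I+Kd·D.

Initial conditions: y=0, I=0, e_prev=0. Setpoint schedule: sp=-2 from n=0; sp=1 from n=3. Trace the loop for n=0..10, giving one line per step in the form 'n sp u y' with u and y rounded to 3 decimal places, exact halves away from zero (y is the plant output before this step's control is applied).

0 -2 -5.500 0.000
1 -2 2.563 -2.750
2 -2 -6.930 -0.094
3 1 11.946 -3.512
4 1 -12.343 4.217
5 1 15.743 -4.063
6 1 -15.973 5.840
7 1 20.293 -5.066
8 1 -20.933 7.613
9 1 26.038 -6.660
10 1 -27.450 9.689

(exact arithmetic carried between steps; '≈' marks a value shown rounded to 6 d.p. or computed from one; I and e_prev carry over from the previous line; the table rounds u and y to 3 d.p., halves away from zero)
n=0: y=0, sp=-2, e=sp−y=-2; I=-2, D=e−e_prev=-2; u=1·(-2)+3/4·(-2)+1·(-2)=-5.5; next y=1/2·0+1/2·(-5.5)=-2.75
n=1: y=-2.75, sp=-2, e=sp−y=0.75; I=-1.25, D=e−e_prev=2.75; u=1·0.75+3/4·(-1.25)+1·2.75=2.5625; next y=1/2·(-2.75)+1/2·2.5625=-0.09375
n=2: y=-0.09375, sp=-2, e=sp−y=-1.90625; I=-3.15625, D=e−e_prev=-2.65625; u=1·(-1.90625)+3/4·(-3.15625)+1·(-2.65625)≈-6.929688; next y=1/2·(-0.09375)+1/2·(-6.929688)≈-3.511719
n=3: y≈-3.511719, sp=1, e=sp−y≈4.511719; I≈1.355469, D=e−e_prev≈6.417969; u=1·4.511719+3/4·1.355469+1·6.417969≈11.946289; next y=1/2·(-3.511719)+1/2·11.946289≈4.217285
n=4: y≈4.217285, sp=1, e=sp−y≈-3.217285; I≈-1.861816, D=e−e_prev≈-7.729004; u=1·(-3.217285)+3/4·(-1.861816)+1·(-7.729004)≈-12.342651; next y=1/2·4.217285+1/2·(-12.342651)≈-4.062683
n=5: y≈-4.062683, sp=1, e=sp−y≈5.062683; I≈3.200867, D=e−e_prev≈8.279968; u=1·5.062683+3/4·3.200867+1·8.279968≈15.743301; next y=1/2·(-4.062683)+1/2·15.743301≈5.840309
n=6: y≈5.840309, sp=1, e=sp−y≈-4.840309; I≈-1.639442, D=e−e_prev≈-9.902992; u=1·(-4.840309)+3/4·(-1.639442)+1·(-9.902992)≈-15.972883; next y=1/2·5.840309+1/2·(-15.972883)≈-5.066287
n=7: y≈-5.066287, sp=1, e=sp−y≈6.066287; I≈4.426845, D=e−e_prev≈10.906596; u=1·6.066287+3/4·4.426845+1·10.906596≈20.293017; next y=1/2·(-5.066287)+1/2·20.293017≈7.613365
n=8: y≈7.613365, sp=1, e=sp−y≈-6.613365; I≈-2.186520, D=e−e_prev≈-12.679652; u=1·(-6.613365)+3/4·(-2.186520)+1·(-12.679652)≈-20.932907; next y=1/2·7.613365+1/2·(-20.932907)≈-6.659771
n=9: y≈-6.659771, sp=1, e=sp−y≈7.659771; I≈5.473251, D=e−e_prev≈14.273136; u=1·7.659771+3/4·5.473251+1·14.273136≈26.037845; next y=1/2·(-6.659771)+1/2·26.037845≈9.689037
n=10: y≈9.689037, sp=1, e=sp−y≈-8.689037; I≈-3.215786, D=e−e_prev≈-16.348808; u=1·(-8.689037)+3/4·(-3.215786)+1·(-16.348808)≈-27.449685; next y=1/2·9.689037+1/2·(-27.449685)≈-8.880324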